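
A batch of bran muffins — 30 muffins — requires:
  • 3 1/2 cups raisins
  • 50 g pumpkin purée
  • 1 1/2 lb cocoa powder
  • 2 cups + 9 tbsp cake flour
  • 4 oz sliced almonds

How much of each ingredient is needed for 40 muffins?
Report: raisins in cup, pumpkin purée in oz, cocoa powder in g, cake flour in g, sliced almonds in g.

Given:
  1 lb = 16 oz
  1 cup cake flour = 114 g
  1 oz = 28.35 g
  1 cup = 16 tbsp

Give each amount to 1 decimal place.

raisins: 4.7 cup; pumpkin purée: 2.4 oz; cocoa powder: 907.2 g; cake flour: 389.5 g; sliced almonds: 151.2 g

Scaling factor: 40/30 = 4/3.
raisins: 3.5 cup × 4/3 ≈ 4.7 cup
pumpkin purée: 50 g × 4/3 ÷ 28.35 g/oz ≈ 2.4 oz
cocoa powder: 1.5 lb × 4/3 × 16 oz/lb × 28.35 g/oz = 907.2 g
cake flour: (2 cup + 9 tbsp = 2.5625 cup) × 4/3 × 114 g/cup = 389.5 g
sliced almonds: 4 oz × 4/3 × 28.35 g/oz = 151.2 g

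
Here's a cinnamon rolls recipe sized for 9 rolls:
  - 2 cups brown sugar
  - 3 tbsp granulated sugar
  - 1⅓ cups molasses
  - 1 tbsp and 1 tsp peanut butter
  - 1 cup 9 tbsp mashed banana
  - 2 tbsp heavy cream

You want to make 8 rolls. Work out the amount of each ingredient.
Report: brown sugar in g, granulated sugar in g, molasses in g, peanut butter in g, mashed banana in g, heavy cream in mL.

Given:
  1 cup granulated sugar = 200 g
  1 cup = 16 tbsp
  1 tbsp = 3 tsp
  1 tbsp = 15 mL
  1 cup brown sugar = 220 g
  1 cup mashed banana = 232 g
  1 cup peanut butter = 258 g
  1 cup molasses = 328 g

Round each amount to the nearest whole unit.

brown sugar: 391 g; granulated sugar: 33 g; molasses: 389 g; peanut butter: 19 g; mashed banana: 322 g; heavy cream: 27 mL

Scaling factor: 8/9.
brown sugar: 2 cup × 8/9 × 220 g/cup ≈ 391 g
granulated sugar: 3 tbsp × 8/9 ÷ 16 tbsp/cup × 200 g/cup ≈ 33 g
molasses: 4/3 cup × 8/9 × 328 g/cup ≈ 389 g
peanut butter: (1 tbsp + 1 tsp = 4/3 tbsp) × 8/9 ÷ 16 tbsp/cup × 258 g/cup ≈ 19 g
mashed banana: (1 cup + 9 tbsp = 1.5625 cup) × 8/9 × 232 g/cup ≈ 322 g
heavy cream: 2 tbsp × 8/9 × 15 mL/tbsp ≈ 27 mL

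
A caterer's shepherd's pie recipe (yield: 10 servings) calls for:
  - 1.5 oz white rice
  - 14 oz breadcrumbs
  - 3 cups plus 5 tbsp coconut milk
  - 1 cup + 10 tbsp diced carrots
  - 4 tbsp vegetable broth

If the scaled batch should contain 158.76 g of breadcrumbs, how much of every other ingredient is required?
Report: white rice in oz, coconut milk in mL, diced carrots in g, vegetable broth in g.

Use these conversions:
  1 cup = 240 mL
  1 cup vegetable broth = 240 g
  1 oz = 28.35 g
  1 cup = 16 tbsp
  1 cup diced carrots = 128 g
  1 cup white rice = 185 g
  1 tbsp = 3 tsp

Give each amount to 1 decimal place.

white rice: 0.6 oz; coconut milk: 318.0 mL; diced carrots: 83.2 g; vegetable broth: 24.0 g

The original recipe has 396.9 g of breadcrumbs, so the scaling factor is 158.76 ÷ 396.9 = 2/5 = 0.4.
white rice: 1.5 oz × 2/5 = 0.6 oz
coconut milk: (3 cup + 5 tbsp = 3.3125 cup) × 2/5 × 240 mL/cup = 318.0 mL
diced carrots: (1 cup + 10 tbsp = 1.625 cup) × 2/5 × 128 g/cup = 83.2 g
vegetable broth: 4 tbsp × 2/5 ÷ 16 tbsp/cup × 240 g/cup = 24.0 g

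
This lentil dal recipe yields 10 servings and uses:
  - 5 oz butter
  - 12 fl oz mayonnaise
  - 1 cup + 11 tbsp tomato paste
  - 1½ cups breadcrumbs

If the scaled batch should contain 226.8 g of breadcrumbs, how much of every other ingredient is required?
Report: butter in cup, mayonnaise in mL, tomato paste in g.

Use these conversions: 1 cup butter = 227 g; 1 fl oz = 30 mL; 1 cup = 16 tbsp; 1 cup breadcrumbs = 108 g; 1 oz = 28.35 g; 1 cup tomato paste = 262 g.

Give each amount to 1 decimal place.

butter: 0.9 cup; mayonnaise: 504.0 mL; tomato paste: 619.0 g

The original recipe has 162 g of breadcrumbs, so the scaling factor is 226.8 ÷ 162 = 7/5 = 1.4.
butter: 5 oz × 7/5 × 28.35 g/oz ÷ 227 g/cup ≈ 0.9 cup
mayonnaise: 12 fl oz × 7/5 × 30 mL/fl oz = 504.0 mL
tomato paste: (1 cup + 11 tbsp = 1.6875 cup) × 7/5 × 262 g/cup ≈ 619.0 g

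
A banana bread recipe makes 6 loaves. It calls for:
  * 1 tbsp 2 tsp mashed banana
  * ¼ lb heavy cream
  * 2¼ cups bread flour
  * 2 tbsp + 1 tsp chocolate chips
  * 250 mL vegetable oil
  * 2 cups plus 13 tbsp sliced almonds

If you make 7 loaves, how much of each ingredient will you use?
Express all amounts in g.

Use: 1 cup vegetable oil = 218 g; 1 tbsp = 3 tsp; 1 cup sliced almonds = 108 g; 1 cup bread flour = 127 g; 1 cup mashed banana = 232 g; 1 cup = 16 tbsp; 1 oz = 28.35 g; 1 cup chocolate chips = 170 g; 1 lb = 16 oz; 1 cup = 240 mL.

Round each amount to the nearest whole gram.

Scaling factor: 7/6.
mashed banana: (1 tbsp + 2 tsp = 5/3 tbsp) × 7/6 ÷ 16 tbsp/cup × 232 g/cup ≈ 28 g
heavy cream: 0.25 lb × 7/6 × 16 oz/lb × 28.35 g/oz ≈ 132 g
bread flour: 2.25 cup × 7/6 × 127 g/cup ≈ 333 g
chocolate chips: (2 tbsp + 1 tsp = 7/3 tbsp) × 7/6 ÷ 16 tbsp/cup × 170 g/cup ≈ 29 g
vegetable oil: 250 mL × 7/6 ÷ 240 mL/cup × 218 g/cup ≈ 265 g
sliced almonds: (2 cup + 13 tbsp = 2.8125 cup) × 7/6 × 108 g/cup ≈ 354 g

mashed banana: 28 g; heavy cream: 132 g; bread flour: 333 g; chocolate chips: 29 g; vegetable oil: 265 g; sliced almonds: 354 g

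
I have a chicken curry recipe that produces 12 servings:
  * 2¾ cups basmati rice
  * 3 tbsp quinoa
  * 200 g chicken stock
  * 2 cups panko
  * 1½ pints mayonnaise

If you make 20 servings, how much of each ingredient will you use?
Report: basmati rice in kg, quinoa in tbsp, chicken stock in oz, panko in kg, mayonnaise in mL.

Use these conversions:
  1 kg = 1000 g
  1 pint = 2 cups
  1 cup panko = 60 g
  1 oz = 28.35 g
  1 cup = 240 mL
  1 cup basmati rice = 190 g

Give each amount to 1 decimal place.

basmati rice: 0.9 kg; quinoa: 5.0 tbsp; chicken stock: 11.8 oz; panko: 0.2 kg; mayonnaise: 1200.0 mL

Scaling factor: 20/12 = 5/3.
basmati rice: 2.75 cup × 5/3 × 190 g/cup ÷ 1000 g/kg ≈ 0.9 kg
quinoa: 3 tbsp × 5/3 = 5.0 tbsp
chicken stock: 200 g × 5/3 ÷ 28.35 g/oz ≈ 11.8 oz
panko: 2 cup × 5/3 × 60 g/cup ÷ 1000 g/kg = 0.2 kg
mayonnaise: 1.5 pint × 5/3 × 2 cup/pint × 240 mL/cup = 1200.0 mL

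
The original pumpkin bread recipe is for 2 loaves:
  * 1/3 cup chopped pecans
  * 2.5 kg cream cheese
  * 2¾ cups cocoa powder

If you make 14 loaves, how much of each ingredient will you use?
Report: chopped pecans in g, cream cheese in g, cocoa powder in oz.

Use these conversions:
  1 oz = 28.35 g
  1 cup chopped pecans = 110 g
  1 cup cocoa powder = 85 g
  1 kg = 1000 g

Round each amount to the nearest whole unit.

chopped pecans: 257 g; cream cheese: 17500 g; cocoa powder: 58 oz

Scaling factor: 14/2 = 7.
chopped pecans: 1/3 cup × 7 × 110 g/cup ≈ 257 g
cream cheese: 2.5 kg × 7 × 1000 g/kg = 17500 g
cocoa powder: 2.75 cup × 7 × 85 g/cup ÷ 28.35 g/oz ≈ 58 oz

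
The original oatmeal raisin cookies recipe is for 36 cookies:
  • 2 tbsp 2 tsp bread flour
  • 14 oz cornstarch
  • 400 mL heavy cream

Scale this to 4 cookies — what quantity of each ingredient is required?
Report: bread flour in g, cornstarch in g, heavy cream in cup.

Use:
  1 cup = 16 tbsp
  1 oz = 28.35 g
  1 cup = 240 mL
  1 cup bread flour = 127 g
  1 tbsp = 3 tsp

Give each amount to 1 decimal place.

Scaling factor: 4/36 = 1/9.
bread flour: (2 tbsp + 2 tsp = 8/3 tbsp) × 1/9 ÷ 16 tbsp/cup × 127 g/cup ≈ 2.4 g
cornstarch: 14 oz × 1/9 × 28.35 g/oz = 44.1 g
heavy cream: 400 mL × 1/9 ÷ 240 mL/cup ≈ 0.2 cup

bread flour: 2.4 g; cornstarch: 44.1 g; heavy cream: 0.2 cup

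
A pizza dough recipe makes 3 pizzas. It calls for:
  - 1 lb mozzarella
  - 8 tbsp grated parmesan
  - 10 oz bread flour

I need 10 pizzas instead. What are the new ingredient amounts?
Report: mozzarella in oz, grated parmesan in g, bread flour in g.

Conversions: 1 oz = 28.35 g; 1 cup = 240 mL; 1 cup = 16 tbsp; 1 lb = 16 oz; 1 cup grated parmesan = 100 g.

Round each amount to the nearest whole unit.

mozzarella: 53 oz; grated parmesan: 167 g; bread flour: 945 g

Scaling factor: 10/3.
mozzarella: 1 lb × 10/3 × 16 oz/lb ≈ 53 oz
grated parmesan: 8 tbsp × 10/3 ÷ 16 tbsp/cup × 100 g/cup ≈ 167 g
bread flour: 10 oz × 10/3 × 28.35 g/oz = 945 g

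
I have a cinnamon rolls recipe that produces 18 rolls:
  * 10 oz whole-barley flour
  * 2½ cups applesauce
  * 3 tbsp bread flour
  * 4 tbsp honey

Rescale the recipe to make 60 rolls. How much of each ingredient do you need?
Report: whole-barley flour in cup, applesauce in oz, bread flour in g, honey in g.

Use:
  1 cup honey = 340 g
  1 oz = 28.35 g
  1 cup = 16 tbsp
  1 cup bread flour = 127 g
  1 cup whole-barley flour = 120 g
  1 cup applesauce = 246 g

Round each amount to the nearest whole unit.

Scaling factor: 60/18 = 10/3.
whole-barley flour: 10 oz × 10/3 × 28.35 g/oz ÷ 120 g/cup ≈ 8 cup
applesauce: 2.5 cup × 10/3 × 246 g/cup ÷ 28.35 g/oz ≈ 72 oz
bread flour: 3 tbsp × 10/3 ÷ 16 tbsp/cup × 127 g/cup ≈ 79 g
honey: 4 tbsp × 10/3 ÷ 16 tbsp/cup × 340 g/cup ≈ 283 g

whole-barley flour: 8 cup; applesauce: 72 oz; bread flour: 79 g; honey: 283 g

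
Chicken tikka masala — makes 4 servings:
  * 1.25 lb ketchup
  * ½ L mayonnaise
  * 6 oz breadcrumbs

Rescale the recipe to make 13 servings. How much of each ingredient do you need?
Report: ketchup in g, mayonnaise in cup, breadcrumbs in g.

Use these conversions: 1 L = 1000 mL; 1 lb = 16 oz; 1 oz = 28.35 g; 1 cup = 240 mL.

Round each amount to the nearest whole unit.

Scaling factor: 13/4 = 3.25.
ketchup: 1.25 lb × 13/4 × 16 oz/lb × 28.35 g/oz ≈ 1843 g
mayonnaise: 0.5 L × 13/4 × 1000 mL/L ÷ 240 mL/cup ≈ 7 cup
breadcrumbs: 6 oz × 13/4 × 28.35 g/oz ≈ 553 g

ketchup: 1843 g; mayonnaise: 7 cup; breadcrumbs: 553 g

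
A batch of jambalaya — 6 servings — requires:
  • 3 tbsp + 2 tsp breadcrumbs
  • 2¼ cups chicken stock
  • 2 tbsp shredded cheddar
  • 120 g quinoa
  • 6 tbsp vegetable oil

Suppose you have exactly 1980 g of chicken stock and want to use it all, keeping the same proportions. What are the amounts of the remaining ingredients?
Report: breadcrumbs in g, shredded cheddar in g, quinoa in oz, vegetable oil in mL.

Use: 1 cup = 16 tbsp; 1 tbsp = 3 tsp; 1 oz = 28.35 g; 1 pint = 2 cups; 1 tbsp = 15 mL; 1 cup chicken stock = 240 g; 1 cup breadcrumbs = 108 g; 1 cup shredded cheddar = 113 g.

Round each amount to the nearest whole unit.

The original recipe has 540 g of chicken stock, so the scaling factor is 1980 ÷ 540 = 11/3.
breadcrumbs: (3 tbsp + 2 tsp = 11/3 tbsp) × 11/3 ÷ 16 tbsp/cup × 108 g/cup ≈ 91 g
shredded cheddar: 2 tbsp × 11/3 ÷ 16 tbsp/cup × 113 g/cup ≈ 52 g
quinoa: 120 g × 11/3 ÷ 28.35 g/oz ≈ 16 oz
vegetable oil: 6 tbsp × 11/3 × 15 mL/tbsp = 330 mL

breadcrumbs: 91 g; shredded cheddar: 52 g; quinoa: 16 oz; vegetable oil: 330 mL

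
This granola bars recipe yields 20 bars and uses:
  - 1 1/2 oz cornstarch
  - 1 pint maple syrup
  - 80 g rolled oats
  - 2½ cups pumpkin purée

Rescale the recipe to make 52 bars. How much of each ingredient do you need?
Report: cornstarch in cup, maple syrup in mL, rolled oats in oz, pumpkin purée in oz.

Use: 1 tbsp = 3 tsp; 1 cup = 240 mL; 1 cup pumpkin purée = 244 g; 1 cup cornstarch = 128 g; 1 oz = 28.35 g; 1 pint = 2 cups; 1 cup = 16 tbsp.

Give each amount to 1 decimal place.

cornstarch: 0.9 cup; maple syrup: 1248.0 mL; rolled oats: 7.3 oz; pumpkin purée: 55.9 oz

Scaling factor: 52/20 = 13/5 = 2.6.
cornstarch: 1.5 oz × 13/5 × 28.35 g/oz ÷ 128 g/cup ≈ 0.9 cup
maple syrup: 1 pint × 13/5 × 2 cup/pint × 240 mL/cup = 1248.0 mL
rolled oats: 80 g × 13/5 ÷ 28.35 g/oz ≈ 7.3 oz
pumpkin purée: 2.5 cup × 13/5 × 244 g/cup ÷ 28.35 g/oz ≈ 55.9 oz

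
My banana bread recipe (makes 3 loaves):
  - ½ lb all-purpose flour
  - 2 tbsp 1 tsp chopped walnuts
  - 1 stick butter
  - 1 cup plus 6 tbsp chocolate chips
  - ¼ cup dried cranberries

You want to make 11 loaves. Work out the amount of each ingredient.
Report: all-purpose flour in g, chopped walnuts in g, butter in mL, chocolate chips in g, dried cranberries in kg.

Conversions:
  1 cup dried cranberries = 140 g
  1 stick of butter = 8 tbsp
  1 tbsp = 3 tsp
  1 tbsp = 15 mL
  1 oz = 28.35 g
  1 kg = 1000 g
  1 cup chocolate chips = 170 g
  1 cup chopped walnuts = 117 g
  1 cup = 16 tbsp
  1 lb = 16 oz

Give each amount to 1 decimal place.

all-purpose flour: 831.6 g; chopped walnuts: 62.6 g; butter: 440.0 mL; chocolate chips: 857.1 g; dried cranberries: 0.1 kg

Scaling factor: 11/3.
all-purpose flour: 0.5 lb × 11/3 × 16 oz/lb × 28.35 g/oz = 831.6 g
chopped walnuts: (2 tbsp + 1 tsp = 7/3 tbsp) × 11/3 ÷ 16 tbsp/cup × 117 g/cup ≈ 62.6 g
butter: 1 stick × 11/3 × 8 tbsp/stick × 15 mL/tbsp = 440.0 mL
chocolate chips: (1 cup + 6 tbsp = 1.375 cup) × 11/3 × 170 g/cup ≈ 857.1 g
dried cranberries: 0.25 cup × 11/3 × 140 g/cup ÷ 1000 g/kg ≈ 0.1 kg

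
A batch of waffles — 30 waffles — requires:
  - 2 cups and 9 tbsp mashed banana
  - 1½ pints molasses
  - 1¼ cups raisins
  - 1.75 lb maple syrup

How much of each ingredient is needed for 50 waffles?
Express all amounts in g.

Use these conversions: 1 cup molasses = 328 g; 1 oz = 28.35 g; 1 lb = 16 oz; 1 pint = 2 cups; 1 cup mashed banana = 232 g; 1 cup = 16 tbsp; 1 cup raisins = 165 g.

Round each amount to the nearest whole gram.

mashed banana: 991 g; molasses: 1640 g; raisins: 344 g; maple syrup: 1323 g

Scaling factor: 50/30 = 5/3.
mashed banana: (2 cup + 9 tbsp = 2.5625 cup) × 5/3 × 232 g/cup ≈ 991 g
molasses: 1.5 pint × 5/3 × 2 cup/pint × 328 g/cup = 1640 g
raisins: 1.25 cup × 5/3 × 165 g/cup ≈ 344 g
maple syrup: 1.75 lb × 5/3 × 16 oz/lb × 28.35 g/oz = 1323 g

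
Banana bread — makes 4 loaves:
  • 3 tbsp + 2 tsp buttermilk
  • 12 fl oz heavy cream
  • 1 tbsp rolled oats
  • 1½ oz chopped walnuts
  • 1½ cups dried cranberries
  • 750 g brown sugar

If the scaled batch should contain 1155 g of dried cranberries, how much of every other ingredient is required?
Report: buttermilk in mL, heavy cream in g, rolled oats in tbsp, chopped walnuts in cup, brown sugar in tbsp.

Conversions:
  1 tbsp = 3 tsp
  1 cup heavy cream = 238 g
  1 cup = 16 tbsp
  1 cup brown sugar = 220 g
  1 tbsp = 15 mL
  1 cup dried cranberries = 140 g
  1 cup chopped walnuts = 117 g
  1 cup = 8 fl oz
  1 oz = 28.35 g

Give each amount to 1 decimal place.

buttermilk: 302.5 mL; heavy cream: 1963.5 g; rolled oats: 5.5 tbsp; chopped walnuts: 2.0 cup; brown sugar: 300.0 tbsp

The original recipe has 210 g of dried cranberries, so the scaling factor is 1155 ÷ 210 = 11/2 = 5.5.
buttermilk: (3 tbsp + 2 tsp = 11/3 tbsp) × 11/2 × 15 mL/tbsp = 302.5 mL
heavy cream: 12 fl oz × 11/2 ÷ 8 fl oz/cup × 238 g/cup = 1963.5 g
rolled oats: 1 tbsp × 11/2 = 5.5 tbsp
chopped walnuts: 1.5 oz × 11/2 × 28.35 g/oz ÷ 117 g/cup ≈ 2.0 cup
brown sugar: 750 g × 11/2 ÷ 220 g/cup × 16 tbsp/cup = 300.0 tbsp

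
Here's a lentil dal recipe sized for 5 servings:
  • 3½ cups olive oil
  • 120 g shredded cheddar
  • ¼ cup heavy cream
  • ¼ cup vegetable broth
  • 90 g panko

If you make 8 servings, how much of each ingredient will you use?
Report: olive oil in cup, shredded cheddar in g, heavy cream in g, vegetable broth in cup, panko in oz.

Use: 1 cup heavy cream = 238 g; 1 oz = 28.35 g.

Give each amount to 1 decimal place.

Scaling factor: 8/5 = 1.6.
olive oil: 3.5 cup × 8/5 = 5.6 cup
shredded cheddar: 120 g × 8/5 = 192.0 g
heavy cream: 0.25 cup × 8/5 × 238 g/cup = 95.2 g
vegetable broth: 0.25 cup × 8/5 = 0.4 cup
panko: 90 g × 8/5 ÷ 28.35 g/oz ≈ 5.1 oz

olive oil: 5.6 cup; shredded cheddar: 192.0 g; heavy cream: 95.2 g; vegetable broth: 0.4 cup; panko: 5.1 oz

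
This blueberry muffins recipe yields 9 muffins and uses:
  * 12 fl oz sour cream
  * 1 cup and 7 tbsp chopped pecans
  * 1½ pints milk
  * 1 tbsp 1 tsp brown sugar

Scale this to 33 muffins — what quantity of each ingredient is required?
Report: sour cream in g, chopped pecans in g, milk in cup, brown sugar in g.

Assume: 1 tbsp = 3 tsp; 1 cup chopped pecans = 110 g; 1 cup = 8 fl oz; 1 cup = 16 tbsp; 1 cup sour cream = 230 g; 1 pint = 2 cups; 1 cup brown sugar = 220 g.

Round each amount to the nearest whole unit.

sour cream: 1265 g; chopped pecans: 580 g; milk: 11 cup; brown sugar: 67 g

Scaling factor: 33/9 = 11/3.
sour cream: 12 fl oz × 11/3 ÷ 8 fl oz/cup × 230 g/cup = 1265 g
chopped pecans: (1 cup + 7 tbsp = 1.4375 cup) × 11/3 × 110 g/cup ≈ 580 g
milk: 1.5 pint × 11/3 × 2 cup/pint = 11 cup
brown sugar: (1 tbsp + 1 tsp = 4/3 tbsp) × 11/3 ÷ 16 tbsp/cup × 220 g/cup ≈ 67 g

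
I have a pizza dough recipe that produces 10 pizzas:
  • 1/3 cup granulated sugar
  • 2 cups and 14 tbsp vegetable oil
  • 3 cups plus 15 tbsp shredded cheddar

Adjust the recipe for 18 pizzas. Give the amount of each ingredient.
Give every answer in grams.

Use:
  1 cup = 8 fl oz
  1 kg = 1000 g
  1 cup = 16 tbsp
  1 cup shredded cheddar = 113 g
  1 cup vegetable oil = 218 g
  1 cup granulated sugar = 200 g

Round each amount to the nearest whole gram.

Scaling factor: 18/10 = 9/5 = 1.8.
granulated sugar: 1/3 cup × 9/5 × 200 g/cup = 120 g
vegetable oil: (2 cup + 14 tbsp = 2.875 cup) × 9/5 × 218 g/cup ≈ 1128 g
shredded cheddar: (3 cup + 15 tbsp = 3.9375 cup) × 9/5 × 113 g/cup ≈ 801 g

granulated sugar: 120 g; vegetable oil: 1128 g; shredded cheddar: 801 g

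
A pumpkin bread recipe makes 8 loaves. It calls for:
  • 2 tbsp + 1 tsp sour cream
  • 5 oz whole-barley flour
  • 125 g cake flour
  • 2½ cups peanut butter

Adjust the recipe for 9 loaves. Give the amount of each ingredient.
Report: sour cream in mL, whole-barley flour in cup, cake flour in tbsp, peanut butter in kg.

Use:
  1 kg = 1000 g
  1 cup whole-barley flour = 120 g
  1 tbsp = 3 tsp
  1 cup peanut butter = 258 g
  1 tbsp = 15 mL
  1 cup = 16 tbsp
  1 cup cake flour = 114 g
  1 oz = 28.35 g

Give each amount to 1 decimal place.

Scaling factor: 9/8 = 1.125.
sour cream: (2 tbsp + 1 tsp = 7/3 tbsp) × 9/8 × 15 mL/tbsp ≈ 39.4 mL
whole-barley flour: 5 oz × 9/8 × 28.35 g/oz ÷ 120 g/cup ≈ 1.3 cup
cake flour: 125 g × 9/8 ÷ 114 g/cup × 16 tbsp/cup ≈ 19.7 tbsp
peanut butter: 2.5 cup × 9/8 × 258 g/cup ÷ 1000 g/kg ≈ 0.7 kg

sour cream: 39.4 mL; whole-barley flour: 1.3 cup; cake flour: 19.7 tbsp; peanut butter: 0.7 kg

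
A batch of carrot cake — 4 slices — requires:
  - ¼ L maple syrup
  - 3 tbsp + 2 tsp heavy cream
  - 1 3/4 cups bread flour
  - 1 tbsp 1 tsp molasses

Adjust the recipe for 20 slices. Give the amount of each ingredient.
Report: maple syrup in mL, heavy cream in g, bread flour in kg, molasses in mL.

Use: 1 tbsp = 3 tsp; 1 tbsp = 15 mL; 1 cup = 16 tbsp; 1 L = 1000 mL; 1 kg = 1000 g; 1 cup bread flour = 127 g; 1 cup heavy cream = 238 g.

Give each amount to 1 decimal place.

Scaling factor: 20/4 = 5.
maple syrup: 0.25 L × 5 × 1000 mL/L = 1250.0 mL
heavy cream: (3 tbsp + 2 tsp = 11/3 tbsp) × 5 ÷ 16 tbsp/cup × 238 g/cup ≈ 272.7 g
bread flour: 1.75 cup × 5 × 127 g/cup ÷ 1000 g/kg ≈ 1.1 kg
molasses: (1 tbsp + 1 tsp = 4/3 tbsp) × 5 × 15 mL/tbsp = 100.0 mL

maple syrup: 1250.0 mL; heavy cream: 272.7 g; bread flour: 1.1 kg; molasses: 100.0 mL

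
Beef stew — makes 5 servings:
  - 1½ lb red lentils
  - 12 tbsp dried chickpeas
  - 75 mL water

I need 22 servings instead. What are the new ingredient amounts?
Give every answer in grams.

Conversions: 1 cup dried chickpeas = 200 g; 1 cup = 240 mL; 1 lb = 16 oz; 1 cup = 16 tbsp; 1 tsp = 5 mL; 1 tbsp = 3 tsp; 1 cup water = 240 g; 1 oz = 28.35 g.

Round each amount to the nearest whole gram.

Scaling factor: 22/5 = 4.4.
red lentils: 1.5 lb × 22/5 × 16 oz/lb × 28.35 g/oz ≈ 2994 g
dried chickpeas: 12 tbsp × 22/5 ÷ 16 tbsp/cup × 200 g/cup = 660 g
water: 75 mL × 22/5 ÷ 240 mL/cup × 240 g/cup = 330 g

red lentils: 2994 g; dried chickpeas: 660 g; water: 330 g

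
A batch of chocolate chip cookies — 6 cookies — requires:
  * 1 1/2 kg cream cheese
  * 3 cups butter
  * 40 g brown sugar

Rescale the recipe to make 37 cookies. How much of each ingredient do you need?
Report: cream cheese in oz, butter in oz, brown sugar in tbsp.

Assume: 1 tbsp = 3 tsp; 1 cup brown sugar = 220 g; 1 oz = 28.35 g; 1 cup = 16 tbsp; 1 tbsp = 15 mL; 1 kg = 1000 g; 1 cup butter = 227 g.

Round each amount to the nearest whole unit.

cream cheese: 326 oz; butter: 148 oz; brown sugar: 18 tbsp

Scaling factor: 37/6.
cream cheese: 1.5 kg × 37/6 × 1000 g/kg ÷ 28.35 g/oz ≈ 326 oz
butter: 3 cup × 37/6 × 227 g/cup ÷ 28.35 g/oz ≈ 148 oz
brown sugar: 40 g × 37/6 ÷ 220 g/cup × 16 tbsp/cup ≈ 18 tbsp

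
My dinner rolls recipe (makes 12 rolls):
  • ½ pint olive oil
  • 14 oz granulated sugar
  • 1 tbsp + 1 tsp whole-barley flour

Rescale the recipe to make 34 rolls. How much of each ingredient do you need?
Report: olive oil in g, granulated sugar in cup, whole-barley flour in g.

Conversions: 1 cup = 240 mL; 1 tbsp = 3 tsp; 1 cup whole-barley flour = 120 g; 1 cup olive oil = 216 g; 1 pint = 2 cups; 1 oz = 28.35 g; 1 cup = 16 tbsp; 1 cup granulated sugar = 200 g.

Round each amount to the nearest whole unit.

olive oil: 612 g; granulated sugar: 6 cup; whole-barley flour: 28 g

Scaling factor: 34/12 = 17/6.
olive oil: 0.5 pint × 17/6 × 2 cup/pint × 216 g/cup = 612 g
granulated sugar: 14 oz × 17/6 × 28.35 g/oz ÷ 200 g/cup ≈ 6 cup
whole-barley flour: (1 tbsp + 1 tsp = 4/3 tbsp) × 17/6 ÷ 16 tbsp/cup × 120 g/cup ≈ 28 g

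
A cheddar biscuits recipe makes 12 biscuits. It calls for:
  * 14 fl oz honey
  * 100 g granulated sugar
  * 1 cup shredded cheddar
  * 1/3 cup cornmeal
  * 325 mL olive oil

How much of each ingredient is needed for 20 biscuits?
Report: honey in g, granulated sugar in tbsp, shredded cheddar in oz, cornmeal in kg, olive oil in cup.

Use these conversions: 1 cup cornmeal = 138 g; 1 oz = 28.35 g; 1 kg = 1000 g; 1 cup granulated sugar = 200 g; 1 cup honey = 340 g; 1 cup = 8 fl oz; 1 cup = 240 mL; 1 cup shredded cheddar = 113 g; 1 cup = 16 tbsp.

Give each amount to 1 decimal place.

Scaling factor: 20/12 = 5/3.
honey: 14 fl oz × 5/3 ÷ 8 fl oz/cup × 340 g/cup ≈ 991.7 g
granulated sugar: 100 g × 5/3 ÷ 200 g/cup × 16 tbsp/cup ≈ 13.3 tbsp
shredded cheddar: 1 cup × 5/3 × 113 g/cup ÷ 28.35 g/oz ≈ 6.6 oz
cornmeal: 1/3 cup × 5/3 × 138 g/cup ÷ 1000 g/kg ≈ 0.1 kg
olive oil: 325 mL × 5/3 ÷ 240 mL/cup ≈ 2.3 cup

honey: 991.7 g; granulated sugar: 13.3 tbsp; shredded cheddar: 6.6 oz; cornmeal: 0.1 kg; olive oil: 2.3 cup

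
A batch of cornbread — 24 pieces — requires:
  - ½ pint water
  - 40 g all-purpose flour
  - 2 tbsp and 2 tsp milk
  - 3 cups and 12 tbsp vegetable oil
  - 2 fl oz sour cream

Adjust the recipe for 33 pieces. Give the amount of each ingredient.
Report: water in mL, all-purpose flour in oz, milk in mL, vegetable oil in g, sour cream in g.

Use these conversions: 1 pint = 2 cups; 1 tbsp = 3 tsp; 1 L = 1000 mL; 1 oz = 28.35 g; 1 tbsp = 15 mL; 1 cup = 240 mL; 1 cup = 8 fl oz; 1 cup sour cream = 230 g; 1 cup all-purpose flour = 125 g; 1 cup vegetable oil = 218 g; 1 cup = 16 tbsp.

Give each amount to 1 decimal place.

water: 330.0 mL; all-purpose flour: 1.9 oz; milk: 55.0 mL; vegetable oil: 1124.1 g; sour cream: 79.1 g

Scaling factor: 33/24 = 11/8 = 1.375.
water: 0.5 pint × 11/8 × 2 cup/pint × 240 mL/cup = 330.0 mL
all-purpose flour: 40 g × 11/8 ÷ 28.35 g/oz ≈ 1.9 oz
milk: (2 tbsp + 2 tsp = 8/3 tbsp) × 11/8 × 15 mL/tbsp = 55.0 mL
vegetable oil: (3 cup + 12 tbsp = 3.75 cup) × 11/8 × 218 g/cup ≈ 1124.1 g
sour cream: 2 fl oz × 11/8 ÷ 8 fl oz/cup × 230 g/cup ≈ 79.1 g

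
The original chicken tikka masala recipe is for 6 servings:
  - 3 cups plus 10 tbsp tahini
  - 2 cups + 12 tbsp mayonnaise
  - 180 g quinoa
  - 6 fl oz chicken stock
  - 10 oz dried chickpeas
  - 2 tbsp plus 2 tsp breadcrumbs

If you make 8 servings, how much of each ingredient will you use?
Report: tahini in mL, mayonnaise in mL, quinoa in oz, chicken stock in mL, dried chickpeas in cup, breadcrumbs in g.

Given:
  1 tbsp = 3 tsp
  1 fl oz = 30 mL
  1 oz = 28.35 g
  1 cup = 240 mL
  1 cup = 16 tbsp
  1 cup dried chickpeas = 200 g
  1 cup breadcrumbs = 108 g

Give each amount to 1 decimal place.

Scaling factor: 8/6 = 4/3.
tahini: (3 cup + 10 tbsp = 3.625 cup) × 4/3 × 240 mL/cup = 1160.0 mL
mayonnaise: (2 cup + 12 tbsp = 2.75 cup) × 4/3 × 240 mL/cup = 880.0 mL
quinoa: 180 g × 4/3 ÷ 28.35 g/oz ≈ 8.5 oz
chicken stock: 6 fl oz × 4/3 × 30 mL/fl oz = 240.0 mL
dried chickpeas: 10 oz × 4/3 × 28.35 g/oz ÷ 200 g/cup ≈ 1.9 cup
breadcrumbs: (2 tbsp + 2 tsp = 8/3 tbsp) × 4/3 ÷ 16 tbsp/cup × 108 g/cup = 24.0 g

tahini: 1160.0 mL; mayonnaise: 880.0 mL; quinoa: 8.5 oz; chicken stock: 240.0 mL; dried chickpeas: 1.9 cup; breadcrumbs: 24.0 g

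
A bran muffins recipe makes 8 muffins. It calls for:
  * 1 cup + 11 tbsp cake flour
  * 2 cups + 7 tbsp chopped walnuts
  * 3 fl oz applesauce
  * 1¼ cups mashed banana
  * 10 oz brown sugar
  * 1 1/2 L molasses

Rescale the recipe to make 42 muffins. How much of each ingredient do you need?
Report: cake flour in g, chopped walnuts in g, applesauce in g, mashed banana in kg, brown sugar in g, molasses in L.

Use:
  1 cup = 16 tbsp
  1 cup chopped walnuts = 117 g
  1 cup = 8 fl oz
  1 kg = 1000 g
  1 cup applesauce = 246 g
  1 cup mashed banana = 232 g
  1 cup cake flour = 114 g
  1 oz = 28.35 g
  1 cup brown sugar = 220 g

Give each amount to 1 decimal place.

cake flour: 1010.0 g; chopped walnuts: 1497.2 g; applesauce: 484.3 g; mashed banana: 1.5 kg; brown sugar: 1488.4 g; molasses: 7.9 L

Scaling factor: 42/8 = 21/4 = 5.25.
cake flour: (1 cup + 11 tbsp = 1.6875 cup) × 21/4 × 114 g/cup ≈ 1010.0 g
chopped walnuts: (2 cup + 7 tbsp = 2.4375 cup) × 21/4 × 117 g/cup ≈ 1497.2 g
applesauce: 3 fl oz × 21/4 ÷ 8 fl oz/cup × 246 g/cup ≈ 484.3 g
mashed banana: 1.25 cup × 21/4 × 232 g/cup ÷ 1000 g/kg ≈ 1.5 kg
brown sugar: 10 oz × 21/4 × 28.35 g/oz ≈ 1488.4 g
molasses: 1.5 L × 21/4 ≈ 7.9 L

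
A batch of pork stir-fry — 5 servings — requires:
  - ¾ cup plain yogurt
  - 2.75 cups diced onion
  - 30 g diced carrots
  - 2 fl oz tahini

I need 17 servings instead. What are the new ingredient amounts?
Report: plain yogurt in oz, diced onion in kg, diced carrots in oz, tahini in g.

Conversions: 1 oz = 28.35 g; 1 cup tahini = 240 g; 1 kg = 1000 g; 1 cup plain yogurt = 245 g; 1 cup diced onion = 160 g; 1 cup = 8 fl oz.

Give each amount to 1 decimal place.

plain yogurt: 22.0 oz; diced onion: 1.5 kg; diced carrots: 3.6 oz; tahini: 204.0 g

Scaling factor: 17/5 = 3.4.
plain yogurt: 0.75 cup × 17/5 × 245 g/cup ÷ 28.35 g/oz ≈ 22.0 oz
diced onion: 2.75 cup × 17/5 × 160 g/cup ÷ 1000 g/kg ≈ 1.5 kg
diced carrots: 30 g × 17/5 ÷ 28.35 g/oz ≈ 3.6 oz
tahini: 2 fl oz × 17/5 ÷ 8 fl oz/cup × 240 g/cup = 204.0 g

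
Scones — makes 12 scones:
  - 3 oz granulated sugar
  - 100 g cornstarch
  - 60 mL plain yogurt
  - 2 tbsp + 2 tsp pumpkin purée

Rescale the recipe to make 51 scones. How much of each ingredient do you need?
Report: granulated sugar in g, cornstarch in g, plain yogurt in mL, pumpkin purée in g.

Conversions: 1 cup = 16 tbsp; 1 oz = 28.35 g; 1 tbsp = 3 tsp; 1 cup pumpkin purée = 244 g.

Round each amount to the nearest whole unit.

Scaling factor: 51/12 = 17/4 = 4.25.
granulated sugar: 3 oz × 17/4 × 28.35 g/oz ≈ 361 g
cornstarch: 100 g × 17/4 = 425 g
plain yogurt: 60 mL × 17/4 = 255 mL
pumpkin purée: (2 tbsp + 2 tsp = 8/3 tbsp) × 17/4 ÷ 16 tbsp/cup × 244 g/cup ≈ 173 g

granulated sugar: 361 g; cornstarch: 425 g; plain yogurt: 255 mL; pumpkin purée: 173 g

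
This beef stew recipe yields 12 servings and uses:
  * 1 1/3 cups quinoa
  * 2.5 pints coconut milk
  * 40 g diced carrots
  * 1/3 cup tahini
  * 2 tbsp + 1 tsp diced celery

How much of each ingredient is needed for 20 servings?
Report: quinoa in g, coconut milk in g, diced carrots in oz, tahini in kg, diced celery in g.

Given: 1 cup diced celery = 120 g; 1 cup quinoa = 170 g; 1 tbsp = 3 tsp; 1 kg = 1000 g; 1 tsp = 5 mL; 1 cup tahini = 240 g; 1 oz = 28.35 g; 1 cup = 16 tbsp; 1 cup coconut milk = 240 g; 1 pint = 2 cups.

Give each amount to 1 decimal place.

quinoa: 377.8 g; coconut milk: 2000.0 g; diced carrots: 2.4 oz; tahini: 0.1 kg; diced celery: 29.2 g

Scaling factor: 20/12 = 5/3.
quinoa: 4/3 cup × 5/3 × 170 g/cup ≈ 377.8 g
coconut milk: 2.5 pint × 5/3 × 2 cup/pint × 240 g/cup = 2000.0 g
diced carrots: 40 g × 5/3 ÷ 28.35 g/oz ≈ 2.4 oz
tahini: 1/3 cup × 5/3 × 240 g/cup ÷ 1000 g/kg ≈ 0.1 kg
diced celery: (2 tbsp + 1 tsp = 7/3 tbsp) × 5/3 ÷ 16 tbsp/cup × 120 g/cup ≈ 29.2 g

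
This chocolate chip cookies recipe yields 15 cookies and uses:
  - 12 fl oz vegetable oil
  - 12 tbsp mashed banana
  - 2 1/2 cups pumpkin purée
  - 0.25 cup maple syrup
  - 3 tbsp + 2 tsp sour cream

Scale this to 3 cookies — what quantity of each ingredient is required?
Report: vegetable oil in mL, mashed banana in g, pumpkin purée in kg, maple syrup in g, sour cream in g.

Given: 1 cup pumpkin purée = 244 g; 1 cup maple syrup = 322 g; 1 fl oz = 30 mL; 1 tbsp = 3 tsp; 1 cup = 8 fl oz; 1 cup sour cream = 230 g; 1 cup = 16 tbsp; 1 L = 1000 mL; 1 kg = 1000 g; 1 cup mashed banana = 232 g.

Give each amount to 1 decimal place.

vegetable oil: 72.0 mL; mashed banana: 34.8 g; pumpkin purée: 0.1 kg; maple syrup: 16.1 g; sour cream: 10.5 g

Scaling factor: 3/15 = 1/5 = 0.2.
vegetable oil: 12 fl oz × 1/5 × 30 mL/fl oz = 72.0 mL
mashed banana: 12 tbsp × 1/5 ÷ 16 tbsp/cup × 232 g/cup = 34.8 g
pumpkin purée: 2.5 cup × 1/5 × 244 g/cup ÷ 1000 g/kg ≈ 0.1 kg
maple syrup: 0.25 cup × 1/5 × 322 g/cup = 16.1 g
sour cream: (3 tbsp + 2 tsp = 11/3 tbsp) × 1/5 ÷ 16 tbsp/cup × 230 g/cup ≈ 10.5 g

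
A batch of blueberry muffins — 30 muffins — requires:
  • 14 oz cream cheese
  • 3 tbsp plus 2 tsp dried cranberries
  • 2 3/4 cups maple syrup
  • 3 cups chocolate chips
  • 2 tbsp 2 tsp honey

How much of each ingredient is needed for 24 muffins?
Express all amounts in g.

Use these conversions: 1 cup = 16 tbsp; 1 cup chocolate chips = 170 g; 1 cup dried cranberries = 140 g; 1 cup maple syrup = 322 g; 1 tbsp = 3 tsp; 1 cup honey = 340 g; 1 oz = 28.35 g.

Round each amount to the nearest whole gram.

Scaling factor: 24/30 = 4/5 = 0.8.
cream cheese: 14 oz × 4/5 × 28.35 g/oz ≈ 318 g
dried cranberries: (3 tbsp + 2 tsp = 11/3 tbsp) × 4/5 ÷ 16 tbsp/cup × 140 g/cup ≈ 26 g
maple syrup: 2.75 cup × 4/5 × 322 g/cup ≈ 708 g
chocolate chips: 3 cup × 4/5 × 170 g/cup = 408 g
honey: (2 tbsp + 2 tsp = 8/3 tbsp) × 4/5 ÷ 16 tbsp/cup × 340 g/cup ≈ 45 g

cream cheese: 318 g; dried cranberries: 26 g; maple syrup: 708 g; chocolate chips: 408 g; honey: 45 g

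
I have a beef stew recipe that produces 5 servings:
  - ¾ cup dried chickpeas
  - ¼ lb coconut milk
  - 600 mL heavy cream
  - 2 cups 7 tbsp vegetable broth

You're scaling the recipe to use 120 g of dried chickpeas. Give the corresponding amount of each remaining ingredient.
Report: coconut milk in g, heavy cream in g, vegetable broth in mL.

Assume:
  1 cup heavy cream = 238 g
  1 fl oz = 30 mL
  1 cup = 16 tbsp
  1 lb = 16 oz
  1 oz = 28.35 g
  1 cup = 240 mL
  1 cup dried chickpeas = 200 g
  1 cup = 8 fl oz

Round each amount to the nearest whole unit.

The original recipe has 150 g of dried chickpeas, so the scaling factor is 120 ÷ 150 = 4/5 = 0.8.
coconut milk: 0.25 lb × 4/5 × 16 oz/lb × 28.35 g/oz ≈ 91 g
heavy cream: 600 mL × 4/5 ÷ 240 mL/cup × 238 g/cup = 476 g
vegetable broth: (2 cup + 7 tbsp = 2.4375 cup) × 4/5 × 240 mL/cup = 468 mL

coconut milk: 91 g; heavy cream: 476 g; vegetable broth: 468 mL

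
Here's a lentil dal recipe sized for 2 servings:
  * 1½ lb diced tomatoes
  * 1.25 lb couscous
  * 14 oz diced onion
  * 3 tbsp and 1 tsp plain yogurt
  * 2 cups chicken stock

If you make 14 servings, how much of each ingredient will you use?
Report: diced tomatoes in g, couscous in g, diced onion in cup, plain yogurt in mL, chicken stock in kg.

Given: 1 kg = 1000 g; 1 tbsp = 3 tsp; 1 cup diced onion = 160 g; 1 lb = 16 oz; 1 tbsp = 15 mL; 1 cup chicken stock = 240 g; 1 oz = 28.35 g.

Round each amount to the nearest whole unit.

Scaling factor: 14/2 = 7.
diced tomatoes: 1.5 lb × 7 × 16 oz/lb × 28.35 g/oz ≈ 4763 g
couscous: 1.25 lb × 7 × 16 oz/lb × 28.35 g/oz = 3969 g
diced onion: 14 oz × 7 × 28.35 g/oz ÷ 160 g/cup ≈ 17 cup
plain yogurt: (3 tbsp + 1 tsp = 10/3 tbsp) × 7 × 15 mL/tbsp = 350 mL
chicken stock: 2 cup × 7 × 240 g/cup ÷ 1000 g/kg ≈ 3 kg

diced tomatoes: 4763 g; couscous: 3969 g; diced onion: 17 cup; plain yogurt: 350 mL; chicken stock: 3 kg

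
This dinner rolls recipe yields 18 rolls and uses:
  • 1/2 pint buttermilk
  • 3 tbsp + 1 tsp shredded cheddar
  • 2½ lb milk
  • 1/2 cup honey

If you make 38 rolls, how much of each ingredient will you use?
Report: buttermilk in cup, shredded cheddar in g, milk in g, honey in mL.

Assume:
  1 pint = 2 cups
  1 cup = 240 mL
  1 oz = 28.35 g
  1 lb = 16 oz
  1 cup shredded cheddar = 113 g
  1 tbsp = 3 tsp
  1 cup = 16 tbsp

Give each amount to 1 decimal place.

buttermilk: 2.1 cup; shredded cheddar: 49.7 g; milk: 2394.0 g; honey: 253.3 mL

Scaling factor: 38/18 = 19/9.
buttermilk: 0.5 pint × 19/9 × 2 cup/pint ≈ 2.1 cup
shredded cheddar: (3 tbsp + 1 tsp = 10/3 tbsp) × 19/9 ÷ 16 tbsp/cup × 113 g/cup ≈ 49.7 g
milk: 2.5 lb × 19/9 × 16 oz/lb × 28.35 g/oz = 2394.0 g
honey: 0.5 cup × 19/9 × 240 mL/cup ≈ 253.3 mL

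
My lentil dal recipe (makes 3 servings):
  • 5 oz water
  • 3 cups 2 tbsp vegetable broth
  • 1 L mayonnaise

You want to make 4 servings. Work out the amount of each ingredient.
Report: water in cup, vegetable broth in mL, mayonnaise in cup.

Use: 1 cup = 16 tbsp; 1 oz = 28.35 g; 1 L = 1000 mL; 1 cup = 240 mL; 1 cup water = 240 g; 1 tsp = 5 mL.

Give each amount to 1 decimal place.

Scaling factor: 4/3.
water: 5 oz × 4/3 × 28.35 g/oz ÷ 240 g/cup ≈ 0.8 cup
vegetable broth: (3 cup + 2 tbsp = 3.125 cup) × 4/3 × 240 mL/cup = 1000.0 mL
mayonnaise: 1 L × 4/3 × 1000 mL/L ÷ 240 mL/cup ≈ 5.6 cup

water: 0.8 cup; vegetable broth: 1000.0 mL; mayonnaise: 5.6 cup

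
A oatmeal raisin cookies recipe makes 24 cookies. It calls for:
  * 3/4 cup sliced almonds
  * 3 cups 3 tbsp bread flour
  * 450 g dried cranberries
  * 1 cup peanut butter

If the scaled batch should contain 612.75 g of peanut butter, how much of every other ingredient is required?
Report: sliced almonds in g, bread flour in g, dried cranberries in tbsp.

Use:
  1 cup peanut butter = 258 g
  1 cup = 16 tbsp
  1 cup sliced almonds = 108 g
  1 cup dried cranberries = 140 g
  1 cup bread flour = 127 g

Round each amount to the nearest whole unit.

The original recipe has 258 g of peanut butter, so the scaling factor is 612.75 ÷ 258 = 19/8 = 2.375.
sliced almonds: 0.75 cup × 19/8 × 108 g/cup ≈ 192 g
bread flour: (3 cup + 3 tbsp = 3.1875 cup) × 19/8 × 127 g/cup ≈ 961 g
dried cranberries: 450 g × 19/8 ÷ 140 g/cup × 16 tbsp/cup ≈ 122 tbsp

sliced almonds: 192 g; bread flour: 961 g; dried cranberries: 122 tbsp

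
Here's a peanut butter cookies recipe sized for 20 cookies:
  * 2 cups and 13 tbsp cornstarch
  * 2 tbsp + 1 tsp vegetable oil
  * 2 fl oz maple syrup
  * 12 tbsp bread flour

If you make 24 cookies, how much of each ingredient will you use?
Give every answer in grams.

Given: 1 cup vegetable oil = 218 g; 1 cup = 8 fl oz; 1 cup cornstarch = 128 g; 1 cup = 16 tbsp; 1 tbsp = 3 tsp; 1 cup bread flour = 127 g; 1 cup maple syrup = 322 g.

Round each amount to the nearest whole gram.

Scaling factor: 24/20 = 6/5 = 1.2.
cornstarch: (2 cup + 13 tbsp = 2.8125 cup) × 6/5 × 128 g/cup = 432 g
vegetable oil: (2 tbsp + 1 tsp = 7/3 tbsp) × 6/5 ÷ 16 tbsp/cup × 218 g/cup ≈ 38 g
maple syrup: 2 fl oz × 6/5 ÷ 8 fl oz/cup × 322 g/cup ≈ 97 g
bread flour: 12 tbsp × 6/5 ÷ 16 tbsp/cup × 127 g/cup ≈ 114 g

cornstarch: 432 g; vegetable oil: 38 g; maple syrup: 97 g; bread flour: 114 g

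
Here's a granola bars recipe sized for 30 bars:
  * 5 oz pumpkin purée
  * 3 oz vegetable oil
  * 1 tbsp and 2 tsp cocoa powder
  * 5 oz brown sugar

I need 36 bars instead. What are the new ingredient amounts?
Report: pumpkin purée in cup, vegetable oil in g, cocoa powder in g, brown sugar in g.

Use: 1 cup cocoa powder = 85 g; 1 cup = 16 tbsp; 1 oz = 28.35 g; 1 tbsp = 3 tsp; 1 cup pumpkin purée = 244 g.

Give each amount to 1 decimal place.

Scaling factor: 36/30 = 6/5 = 1.2.
pumpkin purée: 5 oz × 6/5 × 28.35 g/oz ÷ 244 g/cup ≈ 0.7 cup
vegetable oil: 3 oz × 6/5 × 28.35 g/oz ≈ 102.1 g
cocoa powder: (1 tbsp + 2 tsp = 5/3 tbsp) × 6/5 ÷ 16 tbsp/cup × 85 g/cup ≈ 10.6 g
brown sugar: 5 oz × 6/5 × 28.35 g/oz = 170.1 g

pumpkin purée: 0.7 cup; vegetable oil: 102.1 g; cocoa powder: 10.6 g; brown sugar: 170.1 g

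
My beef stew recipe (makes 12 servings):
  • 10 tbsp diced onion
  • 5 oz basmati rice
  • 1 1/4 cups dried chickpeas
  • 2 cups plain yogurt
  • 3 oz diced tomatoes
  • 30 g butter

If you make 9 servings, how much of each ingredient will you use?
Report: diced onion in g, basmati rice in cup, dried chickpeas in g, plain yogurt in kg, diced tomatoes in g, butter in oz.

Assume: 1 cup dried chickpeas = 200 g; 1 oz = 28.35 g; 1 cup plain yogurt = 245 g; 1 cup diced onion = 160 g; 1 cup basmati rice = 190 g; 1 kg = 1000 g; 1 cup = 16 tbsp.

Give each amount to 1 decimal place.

Scaling factor: 9/12 = 3/4 = 0.75.
diced onion: 10 tbsp × 3/4 ÷ 16 tbsp/cup × 160 g/cup = 75.0 g
basmati rice: 5 oz × 3/4 × 28.35 g/oz ÷ 190 g/cup ≈ 0.6 cup
dried chickpeas: 1.25 cup × 3/4 × 200 g/cup = 187.5 g
plain yogurt: 2 cup × 3/4 × 245 g/cup ÷ 1000 g/kg ≈ 0.4 kg
diced tomatoes: 3 oz × 3/4 × 28.35 g/oz ≈ 63.8 g
butter: 30 g × 3/4 ÷ 28.35 g/oz ≈ 0.8 oz

diced onion: 75.0 g; basmati rice: 0.6 cup; dried chickpeas: 187.5 g; plain yogurt: 0.4 kg; diced tomatoes: 63.8 g; butter: 0.8 oz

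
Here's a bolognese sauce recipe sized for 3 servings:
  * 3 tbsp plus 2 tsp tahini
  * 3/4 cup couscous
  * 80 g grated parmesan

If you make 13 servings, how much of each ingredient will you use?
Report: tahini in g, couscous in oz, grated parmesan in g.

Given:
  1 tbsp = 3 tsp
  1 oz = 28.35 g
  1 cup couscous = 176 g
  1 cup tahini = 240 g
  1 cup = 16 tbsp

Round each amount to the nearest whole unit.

Scaling factor: 13/3.
tahini: (3 tbsp + 2 tsp = 11/3 tbsp) × 13/3 ÷ 16 tbsp/cup × 240 g/cup ≈ 238 g
couscous: 0.75 cup × 13/3 × 176 g/cup ÷ 28.35 g/oz ≈ 20 oz
grated parmesan: 80 g × 13/3 ≈ 347 g

tahini: 238 g; couscous: 20 oz; grated parmesan: 347 g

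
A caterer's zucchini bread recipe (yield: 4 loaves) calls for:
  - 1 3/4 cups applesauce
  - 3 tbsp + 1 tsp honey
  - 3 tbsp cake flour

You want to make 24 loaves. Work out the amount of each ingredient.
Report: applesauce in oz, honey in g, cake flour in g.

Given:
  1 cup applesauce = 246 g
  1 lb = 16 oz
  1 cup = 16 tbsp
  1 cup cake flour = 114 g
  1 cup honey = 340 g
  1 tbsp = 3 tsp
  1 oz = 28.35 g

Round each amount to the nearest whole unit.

applesauce: 91 oz; honey: 425 g; cake flour: 128 g

Scaling factor: 24/4 = 6.
applesauce: 1.75 cup × 6 × 246 g/cup ÷ 28.35 g/oz ≈ 91 oz
honey: (3 tbsp + 1 tsp = 10/3 tbsp) × 6 ÷ 16 tbsp/cup × 340 g/cup = 425 g
cake flour: 3 tbsp × 6 ÷ 16 tbsp/cup × 114 g/cup ≈ 128 g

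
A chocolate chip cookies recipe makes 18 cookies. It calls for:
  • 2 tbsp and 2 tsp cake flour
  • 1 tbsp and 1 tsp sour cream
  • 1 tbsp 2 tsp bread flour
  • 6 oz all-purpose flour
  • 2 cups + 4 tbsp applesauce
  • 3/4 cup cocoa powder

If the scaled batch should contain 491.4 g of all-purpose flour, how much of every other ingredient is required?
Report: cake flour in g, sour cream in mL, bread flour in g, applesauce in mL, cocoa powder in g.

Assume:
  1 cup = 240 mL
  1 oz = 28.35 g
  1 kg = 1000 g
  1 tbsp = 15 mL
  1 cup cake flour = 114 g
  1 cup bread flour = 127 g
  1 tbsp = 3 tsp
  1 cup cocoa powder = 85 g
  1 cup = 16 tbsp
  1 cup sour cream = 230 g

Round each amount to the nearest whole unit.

The original recipe has 170.1 g of all-purpose flour, so the scaling factor is 491.4 ÷ 170.1 = 26/9.
cake flour: (2 tbsp + 2 tsp = 8/3 tbsp) × 26/9 ÷ 16 tbsp/cup × 114 g/cup ≈ 55 g
sour cream: (1 tbsp + 1 tsp = 4/3 tbsp) × 26/9 × 15 mL/tbsp ≈ 58 mL
bread flour: (1 tbsp + 2 tsp = 5/3 tbsp) × 26/9 ÷ 16 tbsp/cup × 127 g/cup ≈ 38 g
applesauce: (2 cup + 4 tbsp = 2.25 cup) × 26/9 × 240 mL/cup = 1560 mL
cocoa powder: 0.75 cup × 26/9 × 85 g/cup ≈ 184 g

cake flour: 55 g; sour cream: 58 mL; bread flour: 38 g; applesauce: 1560 mL; cocoa powder: 184 g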